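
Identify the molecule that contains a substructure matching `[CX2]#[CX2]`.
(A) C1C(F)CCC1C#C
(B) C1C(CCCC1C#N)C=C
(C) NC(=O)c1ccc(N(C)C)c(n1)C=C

A

[CX2]#[CX2] describes a carbon-carbon triple bond (an alkyne).
(A) contains an ethynyl group (-C#CH), which satisfies every atom and bond constraint.
(B) has a nitrile (-C#N) but the triple bond is C#N, not C#C.
(C) has a vinyl group (-CH=CH2) but the C=C is a double bond; both carbons are CX3, not CX2.
So the answer is (A).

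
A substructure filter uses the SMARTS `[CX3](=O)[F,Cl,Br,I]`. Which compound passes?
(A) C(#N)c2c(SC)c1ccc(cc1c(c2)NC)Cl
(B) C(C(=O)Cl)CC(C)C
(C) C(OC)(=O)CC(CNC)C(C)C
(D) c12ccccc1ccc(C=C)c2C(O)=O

[CX3](=O)[F,Cl,Br,I] describes a carbonyl carbon bonded to a halogen (an acyl halide).
(A) has a chloro substituent but the Cl is not on a carbonyl carbon.
(B) contains an acyl chloride (-C(=O)Cl), which satisfies every atom and bond constraint.
(C) has a methyl-ester group (-C(=O)OCH3) but the carbonyl is bonded to -O-C, not to a halogen.
(D) has a carboxylic acid group (-C(=O)OH) but the carbonyl is bonded to -OH, not to a halogen.
So the answer is (B).

B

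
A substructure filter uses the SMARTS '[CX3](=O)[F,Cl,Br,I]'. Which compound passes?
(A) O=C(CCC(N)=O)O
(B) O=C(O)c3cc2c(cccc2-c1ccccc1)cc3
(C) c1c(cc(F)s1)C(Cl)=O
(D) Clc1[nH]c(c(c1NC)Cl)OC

C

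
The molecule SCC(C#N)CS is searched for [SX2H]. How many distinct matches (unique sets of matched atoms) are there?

2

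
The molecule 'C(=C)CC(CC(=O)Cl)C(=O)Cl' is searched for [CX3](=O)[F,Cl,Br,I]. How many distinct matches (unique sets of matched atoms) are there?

2

[CX3](=O)[F,Cl,Br,I] is the SMARTS for an acyl halide: a carbonyl carbon bonded to a halogen.
The molecule carries 2 separate instances of an acyl chloride (-C(=O)Cl) meeting every constraint; each maps to a distinct set of atoms, giving 2 matches.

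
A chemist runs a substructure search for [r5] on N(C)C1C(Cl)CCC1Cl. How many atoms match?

5

The query [r5] means: r5 matches atoms in a five-membered ring.
Check the 9 heavy atoms by environment: 5× C (in 5-ring) → match; 2× Cl (acyclic) → no; 1× N (acyclic) → no; 1× C (acyclic) → no.
That gives 5 matching atoms.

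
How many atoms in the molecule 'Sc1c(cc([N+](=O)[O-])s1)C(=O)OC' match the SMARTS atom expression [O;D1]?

3

The query [O;D1] means: aliphatic oxygen bonded to exactly one heavy atom.
Check the 13 heavy atoms by environment: 1× s (aromatic, D2) → no; 3× c (aromatic, D3) → no; 1× c (aromatic, D2) → no; 1× N (charge +1, D3) → no; 1× O (charge -1, D1) → match; 2× O (D1) → match; 1× C (D3) → no; 1× O (D2) → no; 1× C (D1) → no; 1× S (D1) → no.
Summing the matching environments: 1 + 2 = 3 matching atoms.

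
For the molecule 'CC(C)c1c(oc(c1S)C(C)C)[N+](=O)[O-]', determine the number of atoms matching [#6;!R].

6

The query [#6;!R] means: carbon not in any ring.
Check the 15 heavy atoms by environment: 1× o (aromatic, in 5-ring) → no; 4× c (aromatic, in 5-ring) → no; 1× N (charge +1, acyclic) → no; 1× O (charge -1, acyclic) → no; 1× O (acyclic) → no; 6× C (acyclic) → match; 1× S (acyclic) → no.
That gives 6 matching atoms.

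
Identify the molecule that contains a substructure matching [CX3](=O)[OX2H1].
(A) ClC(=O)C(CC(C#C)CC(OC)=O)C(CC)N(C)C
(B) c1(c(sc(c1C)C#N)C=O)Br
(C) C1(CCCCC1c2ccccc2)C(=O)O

[CX3](=O)[OX2H1] describes an sp2 carbon double-bonded to O and single-bonded to an -OH oxygen (a carboxylic acid).
(A) has a methyl-ester group (-C(=O)OCH3) but the singly-bonded O has no H (OX2H0, not OX2H1).
(B) has an aldehyde (-CHO) but there is no singly-bonded oxygen on the carbonyl carbon.
(C) contains a carboxylic acid group (-C(=O)OH), which satisfies every atom and bond constraint.
So the answer is (C).

C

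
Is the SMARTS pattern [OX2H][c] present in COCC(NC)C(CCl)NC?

No

The pattern [OX2H][c] describes a hydroxyl oxygen attached to an aromatic carbon — a phenol.
The closest candidate here is a methoxy ether (-OCH3), but the oxygen has H0, not H1. No other fragment satisfies the full query, so there is no match.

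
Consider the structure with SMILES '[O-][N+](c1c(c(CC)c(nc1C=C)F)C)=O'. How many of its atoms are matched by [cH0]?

Check the 15 heavy atoms by environment: 1× n (aromatic, H0) → no; 5× c (aromatic, H0) → match; 2× C (H3) → no; 2× C (H2) → no; 1× F (H0) → no; 1× C (H1) → no; 1× N (charge +1, H0) → no; 1× O (charge -1, H0) → no; 1× O (H0) → no.
That gives 5 matching atoms.

5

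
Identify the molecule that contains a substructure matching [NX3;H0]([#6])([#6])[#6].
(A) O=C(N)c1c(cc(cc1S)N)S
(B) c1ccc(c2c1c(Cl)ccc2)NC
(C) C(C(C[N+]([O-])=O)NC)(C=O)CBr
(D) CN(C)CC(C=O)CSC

D

[NX3;H0]([#6])([#6])[#6] describes a trivalent nitrogen with no H, bonded to three carbons (a tertiary amine).
(A) has a primary amide (-C(=O)NH2) but the amide nitrogen has H2 and only one carbon neighbour.
(B) has an N-methylamino group (-NHCH3) but the nitrogen still has one H (H1), not H0.
(C) has an N-methylamino group (-NHCH3) but the nitrogen still has one H (H1), not H0.
(D) contains a dimethylamino group (-N(CH3)2), which satisfies every atom and bond constraint.
So the answer is (D).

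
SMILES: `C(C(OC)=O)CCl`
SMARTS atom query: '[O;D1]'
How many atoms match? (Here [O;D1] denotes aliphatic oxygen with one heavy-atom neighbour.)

Check the 7 heavy atoms by environment: 2× C (D2) → no; 1× Cl (D1) → no; 1× C (D3) → no; 1× O (D1) → match; 1× O (D2) → no; 1× C (D1) → no.
That gives 1 matching atom.

1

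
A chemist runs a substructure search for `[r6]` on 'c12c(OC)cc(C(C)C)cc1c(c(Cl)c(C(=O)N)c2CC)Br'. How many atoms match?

10

Check the 22 heavy atoms by environment: 10× c (aromatic, in 6-ring) → match; 7× C (acyclic) → no; 2× O (acyclic) → no; 1× N (acyclic) → no; 1× Cl (acyclic) → no; 1× Br (acyclic) → no.
That gives 10 matching atoms.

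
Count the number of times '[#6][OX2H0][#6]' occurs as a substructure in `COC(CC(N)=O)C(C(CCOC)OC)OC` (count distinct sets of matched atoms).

4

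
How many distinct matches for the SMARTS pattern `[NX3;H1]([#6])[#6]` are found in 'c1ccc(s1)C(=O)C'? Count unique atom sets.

[NX3;H1]([#6])[#6] is the SMARTS for a secondary amine: a trivalent nitrogen with one H, bonded to two carbons.
No fragment in the molecule satisfies every constraint, giving 0 matches.

0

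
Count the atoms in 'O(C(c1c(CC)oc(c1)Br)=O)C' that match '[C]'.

The query [C] means: uppercase C matches aliphatic (non-aromatic) carbon only.
Check the 12 heavy atoms by environment: 1× o (aromatic) → no; 4× c (aromatic) → no; 4× C → match; 2× O → no; 1× Br → no.
That gives 4 matching atoms.

4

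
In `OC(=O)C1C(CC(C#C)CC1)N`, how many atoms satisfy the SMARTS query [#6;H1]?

4

The query [#6;H1] means: any carbon bearing exactly one hydrogen.
Check the 12 heavy atoms by environment: 4× C (H1) → match; 3× C (H2) → no; 1× N (H2) → no; 2× C (H0) → no; 1× O (H0) → no; 1× O (H1) → no.
That gives 4 matching atoms.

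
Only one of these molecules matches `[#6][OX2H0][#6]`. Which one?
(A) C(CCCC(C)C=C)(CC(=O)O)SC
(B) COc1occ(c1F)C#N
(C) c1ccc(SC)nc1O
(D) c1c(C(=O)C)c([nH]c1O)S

[#6][OX2H0][#6] describes an aliphatic oxygen bridging two carbons with no H on the oxygen (an ether).
(A) has a carboxylic acid group (-C(=O)OH) but the -OH oxygen has H1; the =O is OX1, not OX2.
(B) contains a methoxy ether (-OCH3), which satisfies every atom and bond constraint.
(C) has a hydroxyl group (-OH) but the oxygen has H1, not H0 bridging two carbons.
(D) has a hydroxyl group (-OH) but the oxygen has H1, not H0 bridging two carbons.
So the answer is (B).

B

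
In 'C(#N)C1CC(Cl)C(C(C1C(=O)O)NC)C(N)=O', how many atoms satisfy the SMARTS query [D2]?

3

The query [D2] means: atom with exactly two heavy-atom neighbours.
Check the 17 heavy atoms by environment: 2× C (D2) → match; 7× C (D3) → no; 2× N (D1) → no; 3× O (D1) → no; 1× N (D2) → match; 1× C (D1) → no; 1× Cl (D1) → no.
Summing the matching environments: 2 + 1 = 3 matching atoms.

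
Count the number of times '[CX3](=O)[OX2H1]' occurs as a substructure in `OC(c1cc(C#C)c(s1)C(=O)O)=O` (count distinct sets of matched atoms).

2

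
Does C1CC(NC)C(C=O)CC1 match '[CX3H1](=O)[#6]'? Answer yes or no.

Yes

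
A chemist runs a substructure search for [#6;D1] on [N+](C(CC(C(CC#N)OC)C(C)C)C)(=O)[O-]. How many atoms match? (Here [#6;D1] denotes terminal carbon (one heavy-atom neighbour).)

4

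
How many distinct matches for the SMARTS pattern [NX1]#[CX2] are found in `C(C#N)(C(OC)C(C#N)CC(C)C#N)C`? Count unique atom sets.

3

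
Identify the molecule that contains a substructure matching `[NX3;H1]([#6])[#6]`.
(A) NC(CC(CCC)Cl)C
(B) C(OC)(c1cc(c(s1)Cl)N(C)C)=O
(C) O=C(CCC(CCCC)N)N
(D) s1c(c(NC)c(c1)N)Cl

D

[NX3;H1]([#6])[#6] describes a trivalent nitrogen with one H, bonded to two carbons (a secondary amine).
(A) has a primary amino group (-NH2) but the nitrogen has H2 and only one carbon neighbour.
(B) has a dimethylamino group (-N(CH3)2) but the nitrogen has H0, not H1.
(C) has a primary amide (-C(=O)NH2) but the -C(=O)NH2 nitrogen has H2, not H1.
(D) contains an N-methylamino group (-NHCH3), which satisfies every atom and bond constraint.
So the answer is (D).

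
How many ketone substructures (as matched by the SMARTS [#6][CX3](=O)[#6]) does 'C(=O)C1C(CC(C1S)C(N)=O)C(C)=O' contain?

1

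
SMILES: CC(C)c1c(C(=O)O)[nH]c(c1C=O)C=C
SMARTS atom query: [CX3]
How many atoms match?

The query [CX3] means: C with X3: aliphatic carbon with exactly 3 total connections.
Check the 15 heavy atoms by environment: 1× n (aromatic, X3) → no; 4× c (aromatic, X3) → no; 4× C (X3) → match; 2× O (X1) → no; 3× C (X4) → no; 1× O (X2) → no.
That gives 4 matching atoms.

4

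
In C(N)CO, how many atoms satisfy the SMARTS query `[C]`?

2

The query [C] means: uppercase C matches aliphatic (non-aromatic) carbon only.
Check the 4 heavy atoms by environment: 2× C → match; 1× O → no; 1× N → no.
That gives 2 matching atoms.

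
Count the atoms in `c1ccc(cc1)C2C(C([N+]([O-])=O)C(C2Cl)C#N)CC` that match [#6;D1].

1

Check the 19 heavy atoms by environment: 5× C (D3) → no; 1× c (aromatic, D3) → no; 5× c (aromatic, D2) → no; 1× Cl (D1) → no; 2× C (D2) → no; 1× C (D1) → match; 1× N (charge +1, D3) → no; 1× O (charge -1, D1) → no; 1× O (D1) → no; 1× N (D1) → no.
That gives 1 matching atom.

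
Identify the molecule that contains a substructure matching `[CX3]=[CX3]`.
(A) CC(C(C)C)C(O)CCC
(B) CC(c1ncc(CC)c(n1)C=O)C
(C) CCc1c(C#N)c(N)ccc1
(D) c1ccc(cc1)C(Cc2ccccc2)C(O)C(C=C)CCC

D

[CX3]=[CX3] describes a non-aromatic C=C double bond between two sp2 carbons (an alkene).
(A) has an ethyl group (-CH2CH3) but its C-C bond is a single bond between CX4 carbons, not CX3=CX3.
(B) has an ethyl group (-CH2CH3) but its C-C bond is a single bond between CX4 carbons, not CX3=CX3.
(C) has an ethyl group (-CH2CH3) but its C-C bond is a single bond between CX4 carbons, not CX3=CX3.
(D) contains a vinyl group (-CH=CH2), which satisfies every atom and bond constraint.
So the answer is (D).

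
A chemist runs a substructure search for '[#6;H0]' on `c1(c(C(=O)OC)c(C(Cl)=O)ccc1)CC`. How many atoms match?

5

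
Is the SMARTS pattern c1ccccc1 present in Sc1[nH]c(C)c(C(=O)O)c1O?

No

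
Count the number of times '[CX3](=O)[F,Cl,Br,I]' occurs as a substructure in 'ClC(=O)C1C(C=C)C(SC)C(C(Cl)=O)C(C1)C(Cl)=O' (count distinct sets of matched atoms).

3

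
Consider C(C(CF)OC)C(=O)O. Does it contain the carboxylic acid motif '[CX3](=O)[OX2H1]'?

The pattern [CX3](=O)[OX2H1] describes an sp2 carbon double-bonded to O and single-bonded to an -OH oxygen — a carboxylic acid.
The molecule carries a carboxylic acid group (-C(=O)OH), whose atoms satisfy every constraint of the query, so the pattern matches.

Yes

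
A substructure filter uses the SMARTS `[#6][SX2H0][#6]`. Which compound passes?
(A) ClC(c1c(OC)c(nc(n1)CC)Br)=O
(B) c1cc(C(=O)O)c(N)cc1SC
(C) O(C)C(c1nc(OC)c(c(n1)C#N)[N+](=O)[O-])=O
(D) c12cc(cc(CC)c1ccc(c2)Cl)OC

B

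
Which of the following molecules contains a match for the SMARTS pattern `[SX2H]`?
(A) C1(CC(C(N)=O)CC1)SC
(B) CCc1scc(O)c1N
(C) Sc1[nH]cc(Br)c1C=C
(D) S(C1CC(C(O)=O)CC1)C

C

[SX2H] describes an aliphatic sulfur with two connections, one being H (a thiol).
(A) has a methylthio ether (-SCH3) but the sulfur has H0 (bonded to two carbons), not H1.
(B) has a hydroxyl group (-OH) but it is an -OH, not an -SH.
(C) contains a thiol (-SH), which satisfies every atom and bond constraint.
(D) has a methylthio ether (-SCH3) but the sulfur has H0 (bonded to two carbons), not H1.
So the answer is (C).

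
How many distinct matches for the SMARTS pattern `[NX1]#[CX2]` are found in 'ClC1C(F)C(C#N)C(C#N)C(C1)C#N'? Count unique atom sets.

3

[NX1]#[CX2] is the SMARTS for a nitrile: a nitrogen triple-bonded to a two-connected carbon.
The molecule carries 3 separate instances of a nitrile (-C#N) meeting every constraint; each maps to a distinct set of atoms, giving 3 matches.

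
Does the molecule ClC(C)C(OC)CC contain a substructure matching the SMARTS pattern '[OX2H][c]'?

No

The pattern [OX2H][c] describes a hydroxyl oxygen attached to an aromatic carbon — a phenol.
The closest candidate here is a methoxy ether (-OCH3), but the oxygen has H0, not H1. No other fragment satisfies the full query, so there is no match.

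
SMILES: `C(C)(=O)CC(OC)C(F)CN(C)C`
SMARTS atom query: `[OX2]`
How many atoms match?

1

Check the 13 heavy atoms by environment: 8× C (X4) → no; 1× C (X3) → no; 1× O (X1) → no; 1× O (X2) → match; 1× F (X1) → no; 1× N (X3) → no.
That gives 1 matching atom.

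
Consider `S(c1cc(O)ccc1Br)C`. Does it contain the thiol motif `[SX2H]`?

No

The pattern [SX2H] describes an aliphatic sulfur with two connections, one being H — a thiol.
The closest candidate here is a hydroxyl group (-OH), but it is an -OH, not an -SH. No other fragment satisfies the full query, so there is no match.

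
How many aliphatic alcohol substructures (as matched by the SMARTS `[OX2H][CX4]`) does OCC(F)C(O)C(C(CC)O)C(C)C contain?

3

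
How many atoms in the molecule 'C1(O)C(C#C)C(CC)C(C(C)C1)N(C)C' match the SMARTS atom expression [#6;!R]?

7

The query [#6;!R] means: carbon not in any ring.
Check the 15 heavy atoms by environment: 6× C (in 6-ring) → no; 7× C (acyclic) → match; 1× O (acyclic) → no; 1× N (acyclic) → no.
That gives 7 matching atoms.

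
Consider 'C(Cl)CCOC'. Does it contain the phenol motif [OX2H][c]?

The pattern [OX2H][c] describes a hydroxyl oxygen attached to an aromatic carbon — a phenol.
The closest candidate here is a methoxy ether (-OCH3), but the oxygen has H0, not H1. No other fragment satisfies the full query, so there is no match.

No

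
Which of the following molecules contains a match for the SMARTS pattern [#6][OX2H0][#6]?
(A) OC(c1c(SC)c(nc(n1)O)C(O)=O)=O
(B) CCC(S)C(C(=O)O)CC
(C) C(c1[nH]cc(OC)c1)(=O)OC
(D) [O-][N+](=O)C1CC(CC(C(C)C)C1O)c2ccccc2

C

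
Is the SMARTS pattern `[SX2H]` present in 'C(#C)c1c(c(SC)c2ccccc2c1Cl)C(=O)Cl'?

No

The pattern [SX2H] describes an aliphatic sulfur with two connections, one being H — a thiol.
The closest candidate here is a methylthio ether (-SCH3), but the sulfur has H0 (bonded to two carbons), not H1. No other fragment satisfies the full query, so there is no match.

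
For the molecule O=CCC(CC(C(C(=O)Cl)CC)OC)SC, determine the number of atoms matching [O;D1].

The query [O;D1] means: aliphatic oxygen bonded to exactly one heavy atom.
Check the 16 heavy atoms by environment: 4× C (D2) → no; 4× C (D3) → no; 1× S (D2) → no; 3× C (D1) → no; 2× O (D1) → match; 1× Cl (D1) → no; 1× O (D2) → no.
That gives 2 matching atoms.

2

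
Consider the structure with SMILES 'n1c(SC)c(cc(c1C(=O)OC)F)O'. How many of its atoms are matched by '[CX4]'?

2

The query [CX4] means: C with X4: aliphatic carbon with exactly 4 total connections (bonds + H).
Check the 14 heavy atoms by environment: 1× n (aromatic, X2) → no; 5× c (aromatic, X3) → no; 1× S (X2) → no; 2× C (X4) → match; 1× C (X3) → no; 1× O (X1) → no; 2× O (X2) → no; 1× F (X1) → no.
That gives 2 matching atoms.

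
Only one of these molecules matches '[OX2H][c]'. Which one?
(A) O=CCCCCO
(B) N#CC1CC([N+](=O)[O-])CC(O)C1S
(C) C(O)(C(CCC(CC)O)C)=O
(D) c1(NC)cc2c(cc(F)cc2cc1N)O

D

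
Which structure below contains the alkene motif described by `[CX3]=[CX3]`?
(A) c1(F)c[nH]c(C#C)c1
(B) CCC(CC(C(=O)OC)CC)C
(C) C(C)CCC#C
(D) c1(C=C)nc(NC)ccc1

[CX3]=[CX3] describes a non-aromatic C=C double bond between two sp2 carbons (an alkene).
(A) has an ethynyl group (-C#CH) but the C-C bond is a triple bond, not a double bond.
(B) has an ethyl group (-CH2CH3) but its C-C bond is a single bond between CX4 carbons, not CX3=CX3.
(C) has an ethyl group (-CH2CH3) but its C-C bond is a single bond between CX4 carbons, not CX3=CX3.
(D) contains a vinyl group (-CH=CH2), which satisfies every atom and bond constraint.
So the answer is (D).

D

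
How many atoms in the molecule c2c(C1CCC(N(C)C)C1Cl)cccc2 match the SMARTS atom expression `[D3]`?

5

The query [D3] means: atom with exactly three heavy-atom neighbours.
Check the 15 heavy atoms by environment: 3× C (D3) → match; 2× C (D2) → no; 1× Cl (D1) → no; 1× N (D3) → match; 2× C (D1) → no; 1× c (aromatic, D3) → match; 5× c (aromatic, D2) → no.
Summing the matching environments: 3 + 1 + 1 = 5 matching atoms.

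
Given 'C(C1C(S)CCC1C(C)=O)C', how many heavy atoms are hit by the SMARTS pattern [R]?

5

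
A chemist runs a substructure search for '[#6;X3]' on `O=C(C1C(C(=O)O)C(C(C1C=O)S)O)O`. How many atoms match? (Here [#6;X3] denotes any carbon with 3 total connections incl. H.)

The query [#6;X3] means: any carbon (aromatic or not) with three total connections.
Check the 15 heavy atoms by environment: 5× C (X4) → no; 3× C (X3) → match; 3× O (X1) → no; 3× O (X2) → no; 1× S (X2) → no.
That gives 3 matching atoms.

3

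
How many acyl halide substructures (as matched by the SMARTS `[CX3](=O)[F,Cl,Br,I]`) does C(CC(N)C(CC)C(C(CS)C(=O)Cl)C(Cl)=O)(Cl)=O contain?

3

[CX3](=O)[F,Cl,Br,I] is the SMARTS for an acyl halide: a carbonyl carbon bonded to a halogen.
The molecule carries 3 separate instances of an acyl chloride (-C(=O)Cl) meeting every constraint; each maps to a distinct set of atoms, giving 3 matches.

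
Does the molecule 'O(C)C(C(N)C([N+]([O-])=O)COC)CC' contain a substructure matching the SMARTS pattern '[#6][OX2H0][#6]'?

The pattern [#6][OX2H0][#6] describes an aliphatic oxygen bridging two carbons with no H on the oxygen — an ether.
The molecule carries a methoxy ether (-OCH3), whose atoms satisfy every constraint of the query, so the pattern matches.

Yes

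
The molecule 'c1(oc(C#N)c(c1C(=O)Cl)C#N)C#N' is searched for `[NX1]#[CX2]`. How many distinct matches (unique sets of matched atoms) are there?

[NX1]#[CX2] is the SMARTS for a nitrile: a nitrogen triple-bonded to a two-connected carbon.
The molecule carries 3 separate instances of a nitrile (-C#N) meeting every constraint; each maps to a distinct set of atoms, giving 3 matches.

3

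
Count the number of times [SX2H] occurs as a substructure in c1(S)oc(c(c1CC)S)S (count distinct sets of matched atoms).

3

[SX2H] is the SMARTS for a thiol: an aliphatic sulfur with two connections, one being H.
The molecule carries 3 separate instances of a thiol (-SH) meeting every constraint; each maps to a distinct set of atoms, giving 3 matches.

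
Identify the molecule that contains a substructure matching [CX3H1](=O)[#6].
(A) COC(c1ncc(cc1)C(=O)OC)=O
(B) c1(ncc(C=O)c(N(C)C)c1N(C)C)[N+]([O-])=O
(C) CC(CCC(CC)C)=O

B

[CX3H1](=O)[#6] describes an sp2 carbon with one H, double-bonded to O and single-bonded to carbon (an aldehyde).
(A) has a methyl-ester group (-C(=O)OCH3) but the carbonyl carbon has H0, not H1.
(B) contains an aldehyde (-CHO), which satisfies every atom and bond constraint.
(C) has an acetyl/ketone group (-C(=O)CH3) but the carbonyl carbon has H0 (two carbon neighbours), not H1.
So the answer is (B).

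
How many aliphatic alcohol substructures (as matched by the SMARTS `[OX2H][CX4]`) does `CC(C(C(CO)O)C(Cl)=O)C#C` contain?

[OX2H][CX4] is the SMARTS for an aliphatic alcohol: a hydroxyl oxygen bound to an sp3 (X4) carbon.
The molecule carries 2 separate instances of a hydroxyl group (-OH) meeting every constraint; each maps to a distinct set of atoms, giving 2 matches.

2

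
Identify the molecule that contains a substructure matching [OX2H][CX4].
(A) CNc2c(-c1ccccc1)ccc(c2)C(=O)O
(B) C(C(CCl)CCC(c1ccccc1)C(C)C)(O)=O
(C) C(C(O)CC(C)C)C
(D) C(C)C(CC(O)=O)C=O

C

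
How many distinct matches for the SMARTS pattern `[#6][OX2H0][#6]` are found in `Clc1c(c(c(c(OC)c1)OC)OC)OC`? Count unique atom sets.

4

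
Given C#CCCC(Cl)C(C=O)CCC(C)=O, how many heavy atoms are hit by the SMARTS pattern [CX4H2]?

4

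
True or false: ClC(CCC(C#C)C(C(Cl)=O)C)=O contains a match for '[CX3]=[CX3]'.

False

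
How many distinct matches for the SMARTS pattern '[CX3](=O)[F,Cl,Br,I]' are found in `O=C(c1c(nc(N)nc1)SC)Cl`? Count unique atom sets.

[CX3](=O)[F,Cl,Br,I] is the SMARTS for an acyl halide: a carbonyl carbon bonded to a halogen.
Exactly one fragment in the molecule meets all constraints, giving 1 match.

1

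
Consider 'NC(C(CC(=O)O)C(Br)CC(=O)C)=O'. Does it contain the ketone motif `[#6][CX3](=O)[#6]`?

The pattern [#6][CX3](=O)[#6] describes a carbonyl carbon (no H) flanked by two carbons — a ketone.
The molecule carries an acetyl/ketone group (-C(=O)CH3), whose atoms satisfy every constraint of the query, so the pattern matches.

Yes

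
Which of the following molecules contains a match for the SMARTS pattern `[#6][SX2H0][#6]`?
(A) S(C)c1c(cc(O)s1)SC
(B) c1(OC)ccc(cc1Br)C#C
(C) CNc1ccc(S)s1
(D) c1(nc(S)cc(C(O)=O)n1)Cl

A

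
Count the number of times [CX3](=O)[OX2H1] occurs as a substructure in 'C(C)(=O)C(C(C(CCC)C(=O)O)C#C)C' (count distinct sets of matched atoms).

1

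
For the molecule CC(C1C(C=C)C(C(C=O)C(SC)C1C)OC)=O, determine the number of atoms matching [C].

14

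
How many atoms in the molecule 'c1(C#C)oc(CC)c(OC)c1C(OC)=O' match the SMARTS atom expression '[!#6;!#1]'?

4

The query [!#6;!#1] means: not carbon and not hydrogen — any heteroatom.
Check the 15 heavy atoms by environment: 1× o (aromatic) → match; 4× c (aromatic) → no; 7× C → no; 3× O → match.
Summing the matching environments: 1 + 3 = 4 matching atoms.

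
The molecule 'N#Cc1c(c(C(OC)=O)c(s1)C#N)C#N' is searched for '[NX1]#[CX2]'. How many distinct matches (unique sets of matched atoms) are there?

[NX1]#[CX2] is the SMARTS for a nitrile: a nitrogen triple-bonded to a two-connected carbon.
The molecule carries 3 separate instances of a nitrile (-C#N) meeting every constraint; each maps to a distinct set of atoms, giving 3 matches.

3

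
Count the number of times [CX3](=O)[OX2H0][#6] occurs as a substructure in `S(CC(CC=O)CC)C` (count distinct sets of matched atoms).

0

[CX3](=O)[OX2H0][#6] is the SMARTS for an ester: a carbonyl carbon bonded to an oxygen that is itself bonded to carbon (no H on that O).
No fragment in the molecule satisfies every constraint, giving 0 matches.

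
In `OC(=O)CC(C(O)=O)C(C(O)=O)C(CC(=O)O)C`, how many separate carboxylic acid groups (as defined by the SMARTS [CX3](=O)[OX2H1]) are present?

[CX3](=O)[OX2H1] is the SMARTS for a carboxylic acid: an sp2 carbon double-bonded to O and single-bonded to an -OH oxygen.
The molecule carries 4 separate instances of a carboxylic acid group (-C(=O)OH) meeting every constraint; each maps to a distinct set of atoms, giving 4 matches.

4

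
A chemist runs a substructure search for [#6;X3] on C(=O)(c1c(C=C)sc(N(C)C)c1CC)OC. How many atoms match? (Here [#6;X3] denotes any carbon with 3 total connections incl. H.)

7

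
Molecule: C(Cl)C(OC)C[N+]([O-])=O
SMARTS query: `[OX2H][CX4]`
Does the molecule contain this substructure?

The pattern [OX2H][CX4] describes a hydroxyl oxygen bound to an sp3 (X4) carbon — an aliphatic alcohol.
The closest candidate here is a methoxy ether (-OCH3), but the oxygen has H0 (ether), not H1. No other fragment satisfies the full query, so there is no match.

No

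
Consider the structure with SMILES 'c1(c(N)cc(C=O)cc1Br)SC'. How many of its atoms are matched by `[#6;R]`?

6

The query [#6;R] means: carbon that is part of a ring.
Check the 12 heavy atoms by environment: 6× c (aromatic, in 6-ring) → match; 1× N (acyclic) → no; 1× Br (acyclic) → no; 1× S (acyclic) → no; 2× C (acyclic) → no; 1× O (acyclic) → no.
That gives 6 matching atoms.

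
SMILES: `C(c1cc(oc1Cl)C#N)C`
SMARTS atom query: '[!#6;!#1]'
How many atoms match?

3

The query [!#6;!#1] means: not carbon and not hydrogen — any heteroatom.
Check the 10 heavy atoms by environment: 1× o (aromatic) → match; 4× c (aromatic) → no; 1× Cl → match; 3× C → no; 1× N → match.
Summing the matching environments: 1 + 1 + 1 = 3 matching atoms.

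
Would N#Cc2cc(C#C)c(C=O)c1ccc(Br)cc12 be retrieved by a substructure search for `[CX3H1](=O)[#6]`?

Yes

The pattern [CX3H1](=O)[#6] describes an sp2 carbon with one H, double-bonded to O and single-bonded to carbon — an aldehyde.
The molecule carries an aldehyde (-CHO), whose atoms satisfy every constraint of the query, so the pattern matches.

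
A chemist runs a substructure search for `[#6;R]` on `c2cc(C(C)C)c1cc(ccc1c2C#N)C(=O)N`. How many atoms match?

The query [#6;R] means: carbon that is part of a ring.
Check the 18 heavy atoms by environment: 10× c (aromatic, in 6-ring) → match; 5× C (acyclic) → no; 1× O (acyclic) → no; 2× N (acyclic) → no.
That gives 10 matching atoms.

10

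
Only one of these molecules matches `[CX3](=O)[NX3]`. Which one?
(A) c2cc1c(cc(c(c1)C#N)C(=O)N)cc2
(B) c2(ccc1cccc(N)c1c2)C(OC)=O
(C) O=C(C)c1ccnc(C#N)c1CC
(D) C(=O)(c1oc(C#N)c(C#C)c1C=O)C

[CX3](=O)[NX3] describes a carbonyl carbon bonded to a trivalent nitrogen (an amide).
(A) contains a primary amide (-C(=O)NH2), which satisfies every atom and bond constraint.
(B) has a methyl-ester group (-C(=O)OCH3) but the carbonyl is bonded to O, not to an NX3 nitrogen.
(C) has a nitrile (-C#N) but the nitrile N is NX1 (triple-bonded), not NX3.
(D) has a nitrile (-C#N) but the nitrile N is NX1 (triple-bonded), not NX3.
So the answer is (A).

A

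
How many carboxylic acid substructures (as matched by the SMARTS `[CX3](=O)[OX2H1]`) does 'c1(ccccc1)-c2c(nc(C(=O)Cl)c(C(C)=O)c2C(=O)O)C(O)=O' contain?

[CX3](=O)[OX2H1] is the SMARTS for a carboxylic acid: an sp2 carbon double-bonded to O and single-bonded to an -OH oxygen.
The molecule carries 2 separate instances of a carboxylic acid group (-C(=O)OH) meeting every constraint; each maps to a distinct set of atoms, giving 2 matches.

2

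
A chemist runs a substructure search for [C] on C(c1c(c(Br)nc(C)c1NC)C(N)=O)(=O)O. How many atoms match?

4

Check the 16 heavy atoms by environment: 1× n (aromatic) → no; 5× c (aromatic) → no; 4× C → match; 3× O → no; 2× N → no; 1× Br → no.
That gives 4 matching atoms.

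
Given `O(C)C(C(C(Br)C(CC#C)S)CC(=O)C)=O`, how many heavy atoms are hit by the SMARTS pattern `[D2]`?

Check the 16 heavy atoms by environment: 3× C (D2) → match; 5× C (D3) → no; 3× C (D1) → no; 2× O (D1) → no; 1× Br (D1) → no; 1× O (D2) → match; 1× S (D1) → no.
Summing the matching environments: 3 + 1 = 4 matching atoms.

4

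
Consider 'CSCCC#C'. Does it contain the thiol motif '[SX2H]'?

No

The pattern [SX2H] describes an aliphatic sulfur with two connections, one being H — a thiol.
The closest candidate here is a methylthio ether (-SCH3), but the sulfur has H0 (bonded to two carbons), not H1. No other fragment satisfies the full query, so there is no match.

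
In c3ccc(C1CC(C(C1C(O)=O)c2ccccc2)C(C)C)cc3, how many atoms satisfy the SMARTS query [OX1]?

1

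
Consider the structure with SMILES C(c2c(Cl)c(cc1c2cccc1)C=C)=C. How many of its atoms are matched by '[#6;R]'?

10

The query [#6;R] means: carbon that is part of a ring.
Check the 15 heavy atoms by environment: 10× c (aromatic, in 6-ring) → match; 1× Cl (acyclic) → no; 4× C (acyclic) → no.
That gives 10 matching atoms.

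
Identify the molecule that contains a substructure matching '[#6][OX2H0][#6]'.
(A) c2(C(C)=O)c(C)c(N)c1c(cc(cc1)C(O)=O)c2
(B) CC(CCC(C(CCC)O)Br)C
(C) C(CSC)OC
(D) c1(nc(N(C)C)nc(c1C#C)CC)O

[#6][OX2H0][#6] describes an aliphatic oxygen bridging two carbons with no H on the oxygen (an ether).
(A) has a carboxylic acid group (-C(=O)OH) but the -OH oxygen has H1; the =O is OX1, not OX2.
(B) has a hydroxyl group (-OH) but the oxygen has H1, not H0 bridging two carbons.
(C) contains a methoxy ether (-OCH3), which satisfies every atom and bond constraint.
(D) has a hydroxyl group (-OH) but the oxygen has H1, not H0 bridging two carbons.
So the answer is (C).

C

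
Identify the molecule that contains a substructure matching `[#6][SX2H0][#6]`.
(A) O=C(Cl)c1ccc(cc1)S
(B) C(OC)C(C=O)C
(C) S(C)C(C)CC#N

[#6][SX2H0][#6] describes an aliphatic sulfur bridging two carbons with no H on the sulfur (a thioether).
(A) has a thiol (-SH) but the sulfur has H1, not H0 bridging two carbons.
(B) has a methoxy ether (-OCH3) but the bridging atom is O, not S.
(C) contains a methylthio ether (-SCH3), which satisfies every atom and bond constraint.
So the answer is (C).

C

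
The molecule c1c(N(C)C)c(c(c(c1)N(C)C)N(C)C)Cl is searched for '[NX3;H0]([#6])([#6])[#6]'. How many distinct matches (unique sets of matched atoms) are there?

3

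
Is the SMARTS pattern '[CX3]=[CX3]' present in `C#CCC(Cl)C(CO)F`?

No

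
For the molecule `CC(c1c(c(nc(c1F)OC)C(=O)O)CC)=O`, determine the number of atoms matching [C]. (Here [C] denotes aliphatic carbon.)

6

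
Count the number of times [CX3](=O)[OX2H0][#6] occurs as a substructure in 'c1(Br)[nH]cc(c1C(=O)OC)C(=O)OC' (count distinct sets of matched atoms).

2

[CX3](=O)[OX2H0][#6] is the SMARTS for an ester: a carbonyl carbon bonded to an oxygen that is itself bonded to carbon (no H on that O).
The molecule carries 2 separate instances of a methyl-ester group (-C(=O)OCH3) meeting every constraint; each maps to a distinct set of atoms, giving 2 matches.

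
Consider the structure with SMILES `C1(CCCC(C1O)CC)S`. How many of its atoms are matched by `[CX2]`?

0

The query [CX2] means: C with X2: aliphatic carbon with exactly 2 total connections.
Check the 10 heavy atoms by environment: 8× C (X4) → no; 1× S (X2) → no; 1× O (X2) → no.
No environment satisfies the query, so 0 matching atoms.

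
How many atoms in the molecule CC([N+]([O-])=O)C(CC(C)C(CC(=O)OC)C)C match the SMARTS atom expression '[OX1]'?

The query [OX1] means: aliphatic oxygen with one total connection — typically a carbonyl =O or an oxide.
Check the 17 heavy atoms by environment: 11× C (X4) → no; 1× N (charge +1, X3) → no; 1× O (charge -1, X1) → match; 2× O (X1) → match; 1× C (X3) → no; 1× O (X2) → no.
Summing the matching environments: 1 + 2 = 3 matching atoms.

3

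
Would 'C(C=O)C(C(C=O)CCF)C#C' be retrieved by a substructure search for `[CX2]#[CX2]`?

The pattern [CX2]#[CX2] describes a carbon-carbon triple bond — an alkyne.
The molecule carries an ethynyl group (-C#CH), whose atoms satisfy every constraint of the query, so the pattern matches.

Yes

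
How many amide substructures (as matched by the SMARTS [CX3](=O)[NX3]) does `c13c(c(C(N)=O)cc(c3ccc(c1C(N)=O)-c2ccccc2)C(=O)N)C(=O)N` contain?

4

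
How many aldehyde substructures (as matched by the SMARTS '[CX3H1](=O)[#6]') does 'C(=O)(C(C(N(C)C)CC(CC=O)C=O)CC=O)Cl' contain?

[CX3H1](=O)[#6] is the SMARTS for an aldehyde: an sp2 carbon with one H, double-bonded to O and single-bonded to carbon.
The molecule carries 3 separate instances of an aldehyde (-CHO) meeting every constraint; each maps to a distinct set of atoms, giving 3 matches.

3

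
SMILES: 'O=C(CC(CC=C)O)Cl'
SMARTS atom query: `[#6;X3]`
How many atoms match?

The query [#6;X3] means: any carbon (aromatic or not) with three total connections.
Check the 9 heavy atoms by environment: 3× C (X4) → no; 3× C (X3) → match; 1× O (X1) → no; 1× Cl (X1) → no; 1× O (X2) → no.
That gives 3 matching atoms.

3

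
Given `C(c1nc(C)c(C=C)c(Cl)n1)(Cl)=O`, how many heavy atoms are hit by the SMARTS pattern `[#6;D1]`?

2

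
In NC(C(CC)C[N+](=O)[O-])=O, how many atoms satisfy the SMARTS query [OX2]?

The query [OX2] means: aliphatic oxygen with two total connections — ether, hydroxyl, or ester single-bond O.
Check the 10 heavy atoms by environment: 4× C (X4) → no; 1× C (X3) → no; 2× O (X1) → no; 1× N (X3) → no; 1× N (charge +1, X3) → no; 1× O (charge -1, X1) → no.
No environment satisfies the query, so 0 matching atoms.

0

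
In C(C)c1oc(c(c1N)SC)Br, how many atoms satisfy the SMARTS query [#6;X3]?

The query [#6;X3] means: any carbon (aromatic or not) with three total connections.
Check the 11 heavy atoms by environment: 1× o (aromatic, X2) → no; 4× c (aromatic, X3) → match; 1× S (X2) → no; 3× C (X4) → no; 1× Br (X1) → no; 1× N (X3) → no.
That gives 4 matching atoms.

4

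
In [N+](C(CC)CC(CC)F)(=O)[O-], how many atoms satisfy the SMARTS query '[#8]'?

2

Check the 11 heavy atoms by environment: 7× C → no; 1× F → no; 1× N (charge +1) → no; 1× O (charge -1) → match; 1× O → match.
Summing the matching environments: 1 + 1 = 2 matching atoms.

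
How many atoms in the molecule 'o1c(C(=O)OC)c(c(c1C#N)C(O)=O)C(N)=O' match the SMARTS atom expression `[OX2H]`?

1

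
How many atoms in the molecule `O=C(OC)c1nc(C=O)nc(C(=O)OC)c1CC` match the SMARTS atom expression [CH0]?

Check the 18 heavy atoms by environment: 2× n (aromatic, H0) → no; 4× c (aromatic, H0) → no; 2× C (H0) → match; 5× O (H0) → no; 3× C (H3) → no; 1× C (H1) → no; 1× C (H2) → no.
That gives 2 matching atoms.

2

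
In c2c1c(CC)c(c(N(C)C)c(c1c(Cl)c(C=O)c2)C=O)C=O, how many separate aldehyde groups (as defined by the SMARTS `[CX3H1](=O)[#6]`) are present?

[CX3H1](=O)[#6] is the SMARTS for an aldehyde: an sp2 carbon with one H, double-bonded to O and single-bonded to carbon.
The molecule carries 3 separate instances of an aldehyde (-CHO) meeting every constraint; each maps to a distinct set of atoms, giving 3 matches.

3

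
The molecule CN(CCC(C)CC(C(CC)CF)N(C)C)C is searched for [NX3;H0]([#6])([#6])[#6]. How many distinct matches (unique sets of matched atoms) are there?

2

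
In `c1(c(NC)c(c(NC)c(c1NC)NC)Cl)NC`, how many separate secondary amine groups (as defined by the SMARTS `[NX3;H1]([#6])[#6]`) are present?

5

[NX3;H1]([#6])[#6] is the SMARTS for a secondary amine: a trivalent nitrogen with one H, bonded to two carbons.
The molecule carries 5 separate instances of an N-methylamino group (-NHCH3) meeting every constraint; each maps to a distinct set of atoms, giving 5 matches.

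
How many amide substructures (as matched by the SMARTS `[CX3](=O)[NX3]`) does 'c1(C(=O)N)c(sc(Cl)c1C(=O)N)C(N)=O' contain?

3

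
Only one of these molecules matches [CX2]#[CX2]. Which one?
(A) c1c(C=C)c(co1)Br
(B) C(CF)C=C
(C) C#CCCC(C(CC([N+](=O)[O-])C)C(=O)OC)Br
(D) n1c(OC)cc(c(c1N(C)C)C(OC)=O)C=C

C

[CX2]#[CX2] describes a carbon-carbon triple bond (an alkyne).
(A) has a vinyl group (-CH=CH2) but the C=C is a double bond; both carbons are CX3, not CX2.
(B) has a vinyl group (-CH=CH2) but the C=C is a double bond; both carbons are CX3, not CX2.
(C) contains an ethynyl group (-C#CH), which satisfies every atom and bond constraint.
(D) has a vinyl group (-CH=CH2) but the C=C is a double bond; both carbons are CX3, not CX2.
So the answer is (C).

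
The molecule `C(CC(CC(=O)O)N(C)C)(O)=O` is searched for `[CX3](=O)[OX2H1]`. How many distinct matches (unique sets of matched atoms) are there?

2

[CX3](=O)[OX2H1] is the SMARTS for a carboxylic acid: an sp2 carbon double-bonded to O and single-bonded to an -OH oxygen.
The molecule carries 2 separate instances of a carboxylic acid group (-C(=O)OH) meeting every constraint; each maps to a distinct set of atoms, giving 2 matches.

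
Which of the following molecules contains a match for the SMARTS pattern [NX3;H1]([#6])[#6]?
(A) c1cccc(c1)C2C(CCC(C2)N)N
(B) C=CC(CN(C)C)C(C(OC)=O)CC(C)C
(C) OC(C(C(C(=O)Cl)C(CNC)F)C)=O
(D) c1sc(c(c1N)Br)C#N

[NX3;H1]([#6])[#6] describes a trivalent nitrogen with one H, bonded to two carbons (a secondary amine).
(A) has a primary amino group (-NH2) but the nitrogen has H2 and only one carbon neighbour.
(B) has a dimethylamino group (-N(CH3)2) but the nitrogen has H0, not H1.
(C) contains an N-methylamino group (-NHCH3), which satisfies every atom and bond constraint.
(D) has a primary amino group (-NH2) but the nitrogen has H2 and only one carbon neighbour.
So the answer is (C).

C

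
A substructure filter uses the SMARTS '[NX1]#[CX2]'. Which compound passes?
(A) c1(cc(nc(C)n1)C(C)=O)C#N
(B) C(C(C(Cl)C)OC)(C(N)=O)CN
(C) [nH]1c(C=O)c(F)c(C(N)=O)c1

A

[NX1]#[CX2] describes a nitrogen triple-bonded to a two-connected carbon (a nitrile).
(A) contains a nitrile (-C#N), which satisfies every atom and bond constraint.
(B) has a primary amide (-C(=O)NH2) but the nitrogen is NX3, not NX1.
(C) has a primary amide (-C(=O)NH2) but the nitrogen is NX3, not NX1.
So the answer is (A).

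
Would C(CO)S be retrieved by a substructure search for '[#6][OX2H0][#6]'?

The pattern [#6][OX2H0][#6] describes an aliphatic oxygen bridging two carbons with no H on the oxygen — an ether.
The closest candidate here is a hydroxyl group (-OH), but the oxygen has H1, not H0 bridging two carbons. No other fragment satisfies the full query, so there is no match.

No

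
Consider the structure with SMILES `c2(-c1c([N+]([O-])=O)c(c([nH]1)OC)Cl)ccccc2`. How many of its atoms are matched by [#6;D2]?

5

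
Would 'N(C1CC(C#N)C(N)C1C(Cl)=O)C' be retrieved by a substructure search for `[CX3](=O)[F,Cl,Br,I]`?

Yes

The pattern [CX3](=O)[F,Cl,Br,I] describes a carbonyl carbon bonded to a halogen — an acyl halide.
The molecule carries an acyl chloride (-C(=O)Cl), whose atoms satisfy every constraint of the query, so the pattern matches.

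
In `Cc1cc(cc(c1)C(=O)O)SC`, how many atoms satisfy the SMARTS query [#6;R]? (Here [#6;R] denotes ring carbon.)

6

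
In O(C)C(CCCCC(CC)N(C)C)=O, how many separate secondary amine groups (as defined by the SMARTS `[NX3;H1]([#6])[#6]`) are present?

0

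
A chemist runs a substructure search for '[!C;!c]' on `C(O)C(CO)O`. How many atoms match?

3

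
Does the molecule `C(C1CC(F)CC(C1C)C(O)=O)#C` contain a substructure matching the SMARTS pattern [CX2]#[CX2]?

Yes

The pattern [CX2]#[CX2] describes a carbon-carbon triple bond — an alkyne.
The molecule carries an ethynyl group (-C#CH), whose atoms satisfy every constraint of the query, so the pattern matches.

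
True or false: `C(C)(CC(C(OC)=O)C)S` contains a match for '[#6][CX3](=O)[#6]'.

False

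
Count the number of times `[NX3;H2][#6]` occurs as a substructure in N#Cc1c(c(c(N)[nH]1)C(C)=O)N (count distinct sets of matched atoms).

[NX3;H2][#6] is the SMARTS for a primary amine: a trivalent nitrogen with two H attached to carbon.
The molecule carries 2 separate instances of a primary amino group (-NH2) meeting every constraint; each maps to a distinct set of atoms, giving 2 matches.

2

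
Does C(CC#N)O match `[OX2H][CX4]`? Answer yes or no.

The pattern [OX2H][CX4] describes a hydroxyl oxygen bound to an sp3 (X4) carbon — an aliphatic alcohol.
The molecule carries a hydroxyl group (-OH), whose atoms satisfy every constraint of the query, so the pattern matches.

Yes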